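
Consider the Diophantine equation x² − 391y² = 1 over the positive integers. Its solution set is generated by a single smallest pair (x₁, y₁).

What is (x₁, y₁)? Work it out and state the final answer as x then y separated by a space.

[19; 1,3,2,2,1,…,3,1,38] for √391; ℓ=16 ⇒ convergent index 15
i=0: a=19 ⇒ p=19, q=1
i=1: a=1 ⇒ p=20, q=1
i=2: a=3 ⇒ p=79, q=4
i=3: a=2 ⇒ p=178, q=9
i=4: a=2 ⇒ p=435, q=22
…
i=6: a=1 ⇒ p=1048, q=53
i=7: a=2 ⇒ p=2709, q=137
i=8: a=19 ⇒ p=52519, q=2656
i=9: a=2 ⇒ p=107747, q=5449
i=10: a=1 ⇒ p=160266, q=8105
i=11: a=1 ⇒ p=268013, q=13554
i=12: a=2 ⇒ p=696292, q=35213
i=13: a=2 ⇒ p=1660597, q=83980
i=14: a=3 ⇒ p=5678083, q=287153
i=15: a=1 ⇒ p=7338680, q=371133
→ (7338680, 371133).  Check: 7338680²=53856224142400, 391·371133²=53856224142399, difference 1.

7338680 371133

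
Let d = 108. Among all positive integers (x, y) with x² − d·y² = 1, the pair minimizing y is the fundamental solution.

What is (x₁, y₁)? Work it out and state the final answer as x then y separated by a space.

√108 → a₀=10, period (2,1,1,4,1,1,2,20); ℓ=8 even so k=7
a_0=10:  p_0=10·1+0=10,  q_0=10·0+1=1
a_1=2:  p_1=2·10+1=21,  q_1=2·1+0=2
a_2=1:  p_2=1·21+10=31,  q_2=1·2+1=3
a_3=1:  p_3=1·31+21=52,  q_3=1·3+2=5
a_4=4:  p_4=4·52+31=239,  q_4=4·5+3=23
a_5=1:  p_5=1·239+52=291,  q_5=1·23+5=28
a_6=1:  p_6=1·291+239=530,  q_6=1·28+23=51
a_7=2:  p_7=2·530+291=1351,  q_7=2·51+28=130
→ (1351, 130).  Check: 1351²=1825201, 108·130²=1825200, difference 1.

1351 130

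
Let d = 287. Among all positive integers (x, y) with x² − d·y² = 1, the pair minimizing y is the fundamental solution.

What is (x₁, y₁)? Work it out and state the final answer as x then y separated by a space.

[16; 1,15,1,32] for √287; ℓ=4 ⇒ convergent index 3
i=0: a=16 ⇒ p=16, q=1
…
i=2: a=15 ⇒ p=271, q=16
i=3: a=1 ⇒ p=288, q=17
fundamental: x₁=288, y₁=17  (since 82944 − 287·289 = 1)

288 17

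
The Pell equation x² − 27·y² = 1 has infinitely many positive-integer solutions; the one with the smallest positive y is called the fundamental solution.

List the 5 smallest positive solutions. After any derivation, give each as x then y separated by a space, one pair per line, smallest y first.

√27 → a₀=5, period (5,10); ℓ=2 even so k=1
a_0=5:  p_0=5·1+0=5,  q_0=5·0+1=1
a_1=5:  p_1=5·5+1=26,  q_1=5·1+0=5
(x₁, y₁) = (26, 5);  26² − 27·5² = 1 ✓
k=2:  x_2 = 26·26+27·5·5 = 1351,  y_2 = 26·5+5·26 = 260
k=3:  x_3 = 26·1351+27·5·260 = 70226,  y_3 = 26·260+5·1351 = 13515
k=4:  x_4 = 26·70226+27·5·13515 = 3650401,  y_4 = 26·13515+5·70226 = 702520
k=5:  x_5 = 26·3650401+27·5·702520 = 189750626,  y_5 = 26·702520+5·3650401 = 36517525

26 5
1351 260
70226 13515
3650401 702520
189750626 36517525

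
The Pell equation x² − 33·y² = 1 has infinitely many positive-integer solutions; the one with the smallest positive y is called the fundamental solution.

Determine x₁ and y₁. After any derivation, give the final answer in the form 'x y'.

√33 → a₀=5, period (1,2,1,10); ℓ=4 even so k=3
i=0: a=5 ⇒ p=5, q=1
i=1: a=1 ⇒ p=6, q=1
i=2: a=2 ⇒ p=17, q=3
i=3: a=1 ⇒ p=23, q=4
→ (23, 4).  Check: 23²=529, 33·4²=528, difference 1.

23 4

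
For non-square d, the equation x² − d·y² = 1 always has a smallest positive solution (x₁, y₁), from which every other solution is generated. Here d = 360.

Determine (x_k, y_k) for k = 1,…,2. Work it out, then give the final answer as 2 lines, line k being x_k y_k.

√360 = [18; 1,36, …], period ℓ=2 (even) → k=1
a_0=18:  p_0=18·1+0=18,  q_0=18·0+1=1
a_1=1:  p_1=1·18+1=19,  q_1=1·1+0=1
(x₁, y₁) = (19, 1);  19² − 360·1² = 1 ✓
(19+1√360)^2 = 721 + 38√360

19 1
721 38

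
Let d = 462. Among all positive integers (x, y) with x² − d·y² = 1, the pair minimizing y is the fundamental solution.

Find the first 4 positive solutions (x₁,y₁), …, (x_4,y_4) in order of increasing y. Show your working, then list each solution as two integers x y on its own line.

43 2
3697 172
317899 14790
27335617 1271768

√462 → a₀=21, period (2,42); ℓ=2 even so k=1
a_0=21:  p_0=21·1+0=21,  q_0=21·0+1=1
a_1=2:  p_1=2·21+1=43,  q_1=2·1+0=2
(x₁, y₁) = (43, 2);  43² − 462·2² = 1 ✓
(x_2, y_2) = (43·43 + 462·2·2, 43·2 + 2·43) = (3697, 172)
(x_3, y_3) = (43·3697 + 462·2·172, 43·172 + 2·3697) = (317899, 14790)
(x_4, y_4) = (43·317899 + 462·2·14790, 43·14790 + 2·317899) = (27335617, 1271768)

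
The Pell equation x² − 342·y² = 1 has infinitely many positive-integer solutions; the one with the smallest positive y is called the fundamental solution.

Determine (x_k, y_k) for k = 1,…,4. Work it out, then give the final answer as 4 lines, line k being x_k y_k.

d=342: √d = [18; 2,36] (ℓ=2, even), read p_1/q_1
k=0  a_k=18  p_k/q_k = 18/1
k=1  a_k=2  p_k/q_k = 37/2
(x₁, y₁) = (37, 2);  37² − 342·2² = 1 ✓
n=2: (37,2)∘(37,2) = (37·37+342·2·2, 37·2+2·37) = (2737,148)
n=3: (2737,148)∘(37,2) = (37·2737+342·2·148, 37·148+2·2737) = (202501,10950)
n=4: (202501,10950)∘(37,2) = (37·202501+342·2·10950, 37·10950+2·202501) = (14982337,810152)

37 2
2737 148
202501 10950
14982337 810152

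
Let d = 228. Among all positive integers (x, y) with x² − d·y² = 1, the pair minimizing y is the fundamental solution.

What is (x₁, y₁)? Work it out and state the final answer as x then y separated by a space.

151 10

[15; 10,30] for √228; ℓ=2 ⇒ convergent index 1
k=0  a_k=15  p_k/q_k = 15/1
k=1  a_k=10  p_k/q_k = 151/10
→ (151, 10).  Check: 151²=22801, 228·10²=22800, difference 1.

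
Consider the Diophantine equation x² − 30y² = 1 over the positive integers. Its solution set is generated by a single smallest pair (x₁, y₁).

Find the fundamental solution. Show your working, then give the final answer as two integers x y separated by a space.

11 2

√30 = [5; 2,10, …], period ℓ=2 (even) → k=1
i=0: a=5 ⇒ p=5, q=1
i=1: a=2 ⇒ p=11, q=2
→ (11, 2).  Check: 11²=121, 30·2²=120, difference 1.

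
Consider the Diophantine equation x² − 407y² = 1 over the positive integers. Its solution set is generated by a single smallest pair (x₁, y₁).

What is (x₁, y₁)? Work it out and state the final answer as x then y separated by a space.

2663 132

√407 = [20; 5,1,2,1,5,40, …], period ℓ=6 (even) → k=5
i=0: a=20 ⇒ p=20, q=1
i=1: a=5 ⇒ p=101, q=5
i=2: a=1 ⇒ p=121, q=6
…
i=4: a=1 ⇒ p=464, q=23
i=5: a=5 ⇒ p=2663, q=132
(x₁, y₁) = (2663, 132);  2663² − 407·132² = 1 ✓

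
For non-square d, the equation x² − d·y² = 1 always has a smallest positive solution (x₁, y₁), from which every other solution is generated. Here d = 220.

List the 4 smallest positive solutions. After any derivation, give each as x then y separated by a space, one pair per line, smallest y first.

89 6
15841 1068
2819609 190098
501874561 33836376

d=220: √d = [14; 1,4,1,28] (ℓ=4, even), read p_3/q_3
k=0  a_k=14  p_k/q_k = 14/1
k=1  a_k=1  p_k/q_k = 15/1
k=2  a_k=4  p_k/q_k = 74/5
k=3  a_k=1  p_k/q_k = 89/6
→ (89, 6).  Check: 89²=7921, 220·6²=7920, difference 1.
k=2:  x_2 = 89·89+220·6·6 = 15841,  y_2 = 89·6+6·89 = 1068
k=3:  x_3 = 89·15841+220·6·1068 = 2819609,  y_3 = 89·1068+6·15841 = 190098
k=4:  x_4 = 89·2819609+220·6·190098 = 501874561,  y_4 = 89·190098+6·2819609 = 33836376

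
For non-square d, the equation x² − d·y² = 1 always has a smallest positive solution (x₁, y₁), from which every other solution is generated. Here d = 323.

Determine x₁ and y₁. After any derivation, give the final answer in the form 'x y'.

d=323: √d = [17; 1,34] (ℓ=2, even), read p_1/q_1
i=0: a=17 ⇒ p=17, q=1
i=1: a=1 ⇒ p=18, q=1
→ (18, 1).  Check: 18²=324, 323·1²=323, difference 1.

18 1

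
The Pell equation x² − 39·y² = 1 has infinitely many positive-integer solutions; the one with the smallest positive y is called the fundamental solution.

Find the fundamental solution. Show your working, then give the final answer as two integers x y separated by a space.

25 4

d=39: √d = [6; 4,12] (ℓ=2, even), read p_1/q_1
i=0: a=6 ⇒ p=6, q=1
i=1: a=4 ⇒ p=25, q=4
→ (25, 4).  Check: 25²=625, 39·4²=624, difference 1.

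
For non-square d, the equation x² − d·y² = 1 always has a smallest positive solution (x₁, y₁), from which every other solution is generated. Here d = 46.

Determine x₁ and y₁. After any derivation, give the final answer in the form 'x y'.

24335 3588

√46 = [6; 1,3,1,1,2,6,2,1,1,3,1,12, …], period ℓ=12 (even) → k=11
a_0=6:  p_0=6·1+0=6,  q_0=6·0+1=1
…
a_4=1:  p_4=1·34+27=61,  q_4=1·5+4=9
…
a_6=6:  p_6=6·156+61=997,  q_6=6·23+9=147
…
a_8=1:  p_8=1·2150+997=3147,  q_8=1·317+147=464
a_9=1:  p_9=1·3147+2150=5297,  q_9=1·464+317=781
a_10=3:  p_10=3·5297+3147=19038,  q_10=3·781+464=2807
a_11=1:  p_11=1·19038+5297=24335,  q_11=1·2807+781=3588
fundamental: x₁=24335, y₁=3588  (since 592192225 − 46·12873744 = 1)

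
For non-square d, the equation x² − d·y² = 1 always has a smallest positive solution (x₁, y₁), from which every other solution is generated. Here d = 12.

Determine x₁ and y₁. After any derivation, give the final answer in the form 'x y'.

[3; 2,6] for √12; ℓ=2 ⇒ convergent index 1
a_0=3:  p_0=3·1+0=3,  q_0=3·0+1=1
a_1=2:  p_1=2·3+1=7,  q_1=2·1+0=2
fundamental: x₁=7, y₁=2  (since 49 − 12·4 = 1)

7 2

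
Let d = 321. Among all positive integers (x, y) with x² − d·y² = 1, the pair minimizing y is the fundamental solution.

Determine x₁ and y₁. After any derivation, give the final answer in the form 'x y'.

215 12

[17; 1,10,1,34] for √321; ℓ=4 ⇒ convergent index 3
a_0=17:  p_0=17·1+0=17,  q_0=17·0+1=1
…
a_2=10:  p_2=10·18+17=197,  q_2=10·1+1=11
a_3=1:  p_3=1·197+18=215,  q_3=1·11+1=12
→ (215, 12).  Check: 215²=46225, 321·12²=46224, difference 1.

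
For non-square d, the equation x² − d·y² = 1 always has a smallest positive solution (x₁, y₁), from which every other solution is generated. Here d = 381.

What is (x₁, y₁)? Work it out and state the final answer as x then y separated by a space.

d=381: √d = [19; 1,1,12,1,1,38] (ℓ=6, even), read p_5/q_5
step 0: (19, 1)  from 19·(1,0) + (0,1)
…
step 3: (488, 25)  from 12·(39,2) + (20,1)
step 4: (527, 27)  from 1·(488,25) + (39,2)
step 5: (1015, 52)  from 1·(527,27) + (488,25)
(x₁, y₁) = (1015, 52);  1015² − 381·52² = 1 ✓

1015 52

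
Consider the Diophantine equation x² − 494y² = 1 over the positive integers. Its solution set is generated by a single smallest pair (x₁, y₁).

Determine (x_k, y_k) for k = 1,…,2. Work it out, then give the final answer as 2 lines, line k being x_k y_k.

[22; 4,2,2,1,2,1,2,2,4,44] for √494; ℓ=10 ⇒ convergent index 9
k=0  a_k=22  p_k/q_k = 22/1
…
k=7  a_k=2  p_k/q_k = 6979/314
k=8  a_k=2  p_k/q_k = 16514/743
k=9  a_k=4  p_k/q_k = 73035/3286
fundamental: x₁=73035, y₁=3286  (since 5334111225 − 494·10797796 = 1)
n=2: (73035,3286)∘(73035,3286) = (73035·73035+494·3286·3286, 73035·3286+3286·73035) = (10668222449,479986020)

73035 3286
10668222449 479986020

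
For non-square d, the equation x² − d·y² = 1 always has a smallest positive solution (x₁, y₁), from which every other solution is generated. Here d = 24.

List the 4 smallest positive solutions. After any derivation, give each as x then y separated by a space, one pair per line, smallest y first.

√24 → a₀=4, period (1,8); ℓ=2 even so k=1
step 0: (4, 1)  from 4·(1,0) + (0,1)
step 1: (5, 1)  from 1·(4,1) + (1,0)
(x₁, y₁) = (5, 1);  5² − 24·1² = 1 ✓
k=2:  x_2 = 5·5+24·1·1 = 49,  y_2 = 5·1+1·5 = 10
k=3:  x_3 = 5·49+24·1·10 = 485,  y_3 = 5·10+1·49 = 99
k=4:  x_4 = 5·485+24·1·99 = 4801,  y_4 = 5·99+1·485 = 980

5 1
49 10
485 99
4801 980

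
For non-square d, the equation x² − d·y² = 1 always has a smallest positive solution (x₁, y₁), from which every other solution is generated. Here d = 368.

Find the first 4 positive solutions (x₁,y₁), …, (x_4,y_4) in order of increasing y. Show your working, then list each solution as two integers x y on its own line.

√368 = [19; 5,2,5,38, …], period ℓ=4 (even) → k=3
step 0: (19, 1)  from 19·(1,0) + (0,1)
step 1: (96, 5)  from 5·(19,1) + (1,0)
step 2: (211, 11)  from 2·(96,5) + (19,1)
step 3: (1151, 60)  from 5·(211,11) + (96,5)
(x₁, y₁) = (1151, 60);  1151² − 368·60² = 1 ✓
(1151+60√368)^2 = 2649601 + 138120√368
(1151+60√368)^3 = 6099380351 + 317952180√368
(1151+60√368)^4 = 14040770918401 + 731925780240√368

1151 60
2649601 138120
6099380351 317952180
14040770918401 731925780240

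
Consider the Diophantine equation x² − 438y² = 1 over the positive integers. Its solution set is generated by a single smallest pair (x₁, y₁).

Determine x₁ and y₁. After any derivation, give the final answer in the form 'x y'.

293 14

√438 → a₀=20, period (1,12,1,40); ℓ=4 even so k=3
i=0: a=20 ⇒ p=20, q=1
…
i=2: a=12 ⇒ p=272, q=13
i=3: a=1 ⇒ p=293, q=14
(x₁, y₁) = (293, 14);  293² − 438·14² = 1 ✓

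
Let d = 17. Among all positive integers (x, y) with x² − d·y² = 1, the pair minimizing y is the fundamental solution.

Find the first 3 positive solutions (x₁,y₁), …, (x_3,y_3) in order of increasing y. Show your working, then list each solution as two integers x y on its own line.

[4; 8] for √17; ℓ=1 ⇒ convergent index 1
step 0: (4, 1)  from 4·(1,0) + (0,1)
step 1: (33, 8)  from 8·(4,1) + (1,0)
fundamental: x₁=33, y₁=8  (since 1089 − 17·64 = 1)
k=2:  x_2 = 33·33+17·8·8 = 2177,  y_2 = 33·8+8·33 = 528
k=3:  x_3 = 33·2177+17·8·528 = 143649,  y_3 = 33·528+8·2177 = 34840

33 8
2177 528
143649 34840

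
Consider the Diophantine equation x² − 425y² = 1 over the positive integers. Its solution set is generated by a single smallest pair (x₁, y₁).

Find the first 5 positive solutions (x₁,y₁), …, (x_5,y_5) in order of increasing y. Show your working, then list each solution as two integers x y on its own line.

d=425: √d = [20; 1,1,1,1,1,1,40] (ℓ=7, odd), read p_13/q_13
step 0: (20, 1)  from 20·(1,0) + (0,1)
step 1: (21, 1)  from 1·(20,1) + (1,0)
step 2: (41, 2)  from 1·(21,1) + (20,1)
step 3: (62, 3)  from 1·(41,2) + (21,1)
step 4: (103, 5)  from 1·(62,3) + (41,2)
step 5: (165, 8)  from 1·(103,5) + (62,3)
step 6: (268, 13)  from 1·(165,8) + (103,5)
step 7: (10885, 528)  from 40·(268,13) + (165,8)
step 8: (11153, 541)  from 1·(10885,528) + (268,13)
…
step 11: (55229, 2679)  from 1·(33191,1610) + (22038,1069)
step 12: (88420, 4289)  from 1·(55229,2679) + (33191,1610)
step 13: (143649, 6968)  from 1·(88420,4289) + (55229,2679)
(x₁, y₁) = (143649, 6968);  143649² − 425·6968² = 1 ✓
(143649+6968√425)^2 = 41270070401 + 2001892464√425
(143649+6968√425)^3 = 11856808685922849 + 575139701115304√425
(143649+6968√425)^4 = 3406437421806992601601 + 165236485849022716128√425
(143649+6968√425)^5 = 978662658398448551768841249 + 47472111910877388597026840√425

143649 6968
41270070401 2001892464
11856808685922849 575139701115304
3406437421806992601601 165236485849022716128
978662658398448551768841249 47472111910877388597026840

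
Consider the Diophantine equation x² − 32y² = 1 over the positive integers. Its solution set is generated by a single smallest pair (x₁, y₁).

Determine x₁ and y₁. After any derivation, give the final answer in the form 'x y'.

√32 → a₀=5, period (1,1,1,10); ℓ=4 even so k=3
i=0: a=5 ⇒ p=5, q=1
i=1: a=1 ⇒ p=6, q=1
i=2: a=1 ⇒ p=11, q=2
i=3: a=1 ⇒ p=17, q=3
→ (17, 3).  Check: 17²=289, 32·3²=288, difference 1.

17 3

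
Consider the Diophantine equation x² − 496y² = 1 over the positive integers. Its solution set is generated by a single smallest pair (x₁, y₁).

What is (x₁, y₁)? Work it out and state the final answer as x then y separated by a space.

4620799 207480

√496 = [22; 3,1,2,4,1,…,1,3,44, …], period ℓ=16 (even) → k=15
i=0: a=22 ⇒ p=22, q=1
i=1: a=3 ⇒ p=67, q=3
i=2: a=1 ⇒ p=89, q=4
…
i=4: a=4 ⇒ p=1069, q=48
…
i=6: a=1 ⇒ p=2383, q=107
…
i=8: a=2 ⇒ p=14543, q=653
i=9: a=2 ⇒ p=35166, q=1579
…
i=11: a=1 ⇒ p=84875, q=3811
i=12: a=4 ⇒ p=389209, q=17476
…
i=14: a=1 ⇒ p=1252502, q=56239
i=15: a=3 ⇒ p=4620799, q=207480
fundamental: x₁=4620799, y₁=207480  (since 21351783398401 − 496·43047950400 = 1)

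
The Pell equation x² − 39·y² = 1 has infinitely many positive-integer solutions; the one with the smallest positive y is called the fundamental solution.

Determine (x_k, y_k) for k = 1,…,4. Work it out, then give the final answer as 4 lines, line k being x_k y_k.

[6; 4,12] for √39; ℓ=2 ⇒ convergent index 1
step 0: (6, 1)  from 6·(1,0) + (0,1)
step 1: (25, 4)  from 4·(6,1) + (1,0)
fundamental: x₁=25, y₁=4  (since 625 − 39·16 = 1)
k=2:  x_2 = 25·25+39·4·4 = 1249,  y_2 = 25·4+4·25 = 200
k=3:  x_3 = 25·1249+39·4·200 = 62425,  y_3 = 25·200+4·1249 = 9996
k=4:  x_4 = 25·62425+39·4·9996 = 3120001,  y_4 = 25·9996+4·62425 = 499600

25 4
1249 200
62425 9996
3120001 499600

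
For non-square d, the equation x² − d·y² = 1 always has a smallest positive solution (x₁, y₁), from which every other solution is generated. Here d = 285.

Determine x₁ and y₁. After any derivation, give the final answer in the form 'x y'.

√285 → a₀=16, period (1,7,2,7,1,32); ℓ=6 even so k=5
a_0=16:  p_0=16·1+0=16,  q_0=16·0+1=1
…
a_4=7:  p_4=7·287+135=2144,  q_4=7·17+8=127
a_5=1:  p_5=1·2144+287=2431,  q_5=1·127+17=144
(x₁, y₁) = (2431, 144);  2431² − 285·144² = 1 ✓

2431 144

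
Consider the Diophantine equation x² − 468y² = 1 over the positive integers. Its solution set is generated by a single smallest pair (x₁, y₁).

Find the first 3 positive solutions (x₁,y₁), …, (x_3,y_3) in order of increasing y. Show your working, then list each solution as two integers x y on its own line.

649 30
842401 38940
1093435849 50544090

[21; 1,1,1,2,1,1,1,42] for √468; ℓ=8 ⇒ convergent index 7
a_0=21:  p_0=21·1+0=21,  q_0=21·0+1=1
a_1=1:  p_1=1·21+1=22,  q_1=1·1+0=1
…
a_3=1:  p_3=1·43+22=65,  q_3=1·2+1=3
a_4=2:  p_4=2·65+43=173,  q_4=2·3+2=8
a_5=1:  p_5=1·173+65=238,  q_5=1·8+3=11
a_6=1:  p_6=1·238+173=411,  q_6=1·11+8=19
a_7=1:  p_7=1·411+238=649,  q_7=1·19+11=30
(x₁, y₁) = (649, 30);  649² − 468·30² = 1 ✓
k=2:  x_2 = 649·649+468·30·30 = 842401,  y_2 = 649·30+30·649 = 38940
k=3:  x_3 = 649·842401+468·30·38940 = 1093435849,  y_3 = 649·38940+30·842401 = 50544090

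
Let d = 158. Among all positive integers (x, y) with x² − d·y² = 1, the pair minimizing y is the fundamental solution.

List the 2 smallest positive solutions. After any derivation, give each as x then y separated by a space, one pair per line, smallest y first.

√158 → a₀=12, period (1,1,3,12,3,1,1,24); ℓ=8 even so k=7
k=0  a_k=12  p_k/q_k = 12/1
…
k=5  a_k=3  p_k/q_k = 3331/265
k=6  a_k=1  p_k/q_k = 4412/351
k=7  a_k=1  p_k/q_k = 7743/616
→ (7743, 616).  Check: 7743²=59954049, 158·616²=59954048, difference 1.
k=2:  x_2 = 7743·7743+158·616·616 = 119908097,  y_2 = 7743·616+616·7743 = 9539376

7743 616
119908097 9539376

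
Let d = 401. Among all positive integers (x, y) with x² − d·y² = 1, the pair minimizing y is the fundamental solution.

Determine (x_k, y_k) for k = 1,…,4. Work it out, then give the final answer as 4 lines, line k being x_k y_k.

801 40
1283201 64080
2055687201 102656120
3293209612801 164455040160

d=401: √d = [20; 40] (ℓ=1, odd), read p_1/q_1
step 0: (20, 1)  from 20·(1,0) + (0,1)
step 1: (801, 40)  from 40·(20,1) + (1,0)
(x₁, y₁) = (801, 40);  801² − 401·40² = 1 ✓
k=2:  x_2 = 801·801+401·40·40 = 1283201,  y_2 = 801·40+40·801 = 64080
k=3:  x_3 = 801·1283201+401·40·64080 = 2055687201,  y_3 = 801·64080+40·1283201 = 102656120
k=4:  x_4 = 801·2055687201+401·40·102656120 = 3293209612801,  y_4 = 801·102656120+40·2055687201 = 164455040160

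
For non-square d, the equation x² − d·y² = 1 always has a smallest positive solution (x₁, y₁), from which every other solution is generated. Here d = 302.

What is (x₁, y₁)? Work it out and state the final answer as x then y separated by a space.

4276623 246092

[17; 2,1,1,1,4,…,1,2,34] for √302; ℓ=16 ⇒ convergent index 15
step 0: (17, 1)  from 17·(1,0) + (0,1)
…
step 5: (643, 37)  from 4·(139,8) + (87,5)
…
step 11: (467281, 26889)  from 4·(107675,6196) + (36581,2105)
…
step 13: (1042237, 59974)  from 1·(574956,33085) + (467281,26889)
step 14: (1617193, 93059)  from 1·(1042237,59974) + (574956,33085)
step 15: (4276623, 246092)  from 2·(1617193,93059) + (1042237,59974)
(x₁, y₁) = (4276623, 246092);  4276623² − 302·246092² = 1 ✓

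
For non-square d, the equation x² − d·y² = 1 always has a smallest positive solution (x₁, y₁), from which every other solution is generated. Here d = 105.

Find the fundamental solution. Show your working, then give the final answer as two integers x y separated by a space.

41 4

[10; 4,20] for √105; ℓ=2 ⇒ convergent index 1
i=0: a=10 ⇒ p=10, q=1
i=1: a=4 ⇒ p=41, q=4
fundamental: x₁=41, y₁=4  (since 1681 − 105·16 = 1)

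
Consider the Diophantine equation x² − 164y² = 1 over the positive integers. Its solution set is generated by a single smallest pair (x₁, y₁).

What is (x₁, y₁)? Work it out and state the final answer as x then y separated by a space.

2049 160

√164 = [12; 1,4,6,4,1,24, …], period ℓ=6 (even) → k=5
step 0: (12, 1)  from 12·(1,0) + (0,1)
…
step 4: (1652, 129)  from 4·(397,31) + (64,5)
step 5: (2049, 160)  from 1·(1652,129) + (397,31)
→ (2049, 160).  Check: 2049²=4198401, 164·160²=4198400, difference 1.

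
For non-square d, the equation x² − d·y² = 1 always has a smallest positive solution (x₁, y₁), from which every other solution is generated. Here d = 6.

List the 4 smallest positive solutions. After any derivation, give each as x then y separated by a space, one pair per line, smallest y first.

5 2
49 20
485 198
4801 1960

√6 = [2; 2,4, …], period ℓ=2 (even) → k=1
a_0=2:  p_0=2·1+0=2,  q_0=2·0+1=1
a_1=2:  p_1=2·2+1=5,  q_1=2·1+0=2
→ (5, 2).  Check: 5²=25, 6·2²=24, difference 1.
(5+2√6)^2 = 49 + 20√6
(5+2√6)^3 = 485 + 198√6
(5+2√6)^4 = 4801 + 1960√6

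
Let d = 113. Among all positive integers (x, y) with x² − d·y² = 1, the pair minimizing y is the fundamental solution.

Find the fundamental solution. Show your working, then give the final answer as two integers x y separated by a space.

1204353 113296

√113 = [10; 1,1,1,2,2,1,1,1,20, …], period ℓ=9 (odd) → k=17
step 0: (10, 1)  from 10·(1,0) + (0,1)
…
step 4: (85, 8)  from 2·(32,3) + (21,2)
…
step 6: (287, 27)  from 1·(202,19) + (85,8)
…
step 8: (776, 73)  from 1·(489,46) + (287,27)
…
step 10: (16785, 1579)  from 1·(16009,1506) + (776,73)
step 11: (32794, 3085)  from 1·(16785,1579) + (16009,1506)
…
step 13: (131952, 12413)  from 2·(49579,4664) + (32794,3085)
…
step 16: (758918, 71393)  from 1·(445435,41903) + (313483,29490)
step 17: (1204353, 113296)  from 1·(758918,71393) + (445435,41903)
(x₁, y₁) = (1204353, 113296);  1204353² − 113·113296² = 1 ✓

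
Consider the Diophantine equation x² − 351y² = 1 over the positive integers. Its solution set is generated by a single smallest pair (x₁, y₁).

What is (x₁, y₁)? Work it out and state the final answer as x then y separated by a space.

√351 = [18; 1,2,1,3,2,2,2,3,1,2,1,36, …], period ℓ=12 (even) → k=11
i=0: a=18 ⇒ p=18, q=1
…
i=2: a=2 ⇒ p=56, q=3
…
i=6: a=2 ⇒ p=1555, q=83
i=7: a=2 ⇒ p=3747, q=200
i=8: a=3 ⇒ p=12796, q=683
i=9: a=1 ⇒ p=16543, q=883
i=10: a=2 ⇒ p=45882, q=2449
i=11: a=1 ⇒ p=62425, q=3332
(x₁, y₁) = (62425, 3332);  62425² − 351·3332² = 1 ✓

62425 3332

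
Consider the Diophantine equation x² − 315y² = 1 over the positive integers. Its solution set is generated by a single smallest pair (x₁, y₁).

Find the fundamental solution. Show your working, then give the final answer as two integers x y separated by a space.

71 4

d=315: √d = [17; 1,2,1,34] (ℓ=4, even), read p_3/q_3
k=0  a_k=17  p_k/q_k = 17/1
…
k=2  a_k=2  p_k/q_k = 53/3
k=3  a_k=1  p_k/q_k = 71/4
→ (71, 4).  Check: 71²=5041, 315·4²=5040, difference 1.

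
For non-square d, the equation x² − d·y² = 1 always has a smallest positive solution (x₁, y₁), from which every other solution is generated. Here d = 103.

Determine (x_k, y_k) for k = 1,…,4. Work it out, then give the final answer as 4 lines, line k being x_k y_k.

d=103: √d = [10; 6,1,2,1,1,9,1,1,2,1,6,20] (ℓ=12, even), read p_11/q_11
step 0: (10, 1)  from 10·(1,0) + (0,1)
step 1: (61, 6)  from 6·(10,1) + (1,0)
step 2: (71, 7)  from 1·(61,6) + (10,1)
step 3: (203, 20)  from 2·(71,7) + (61,6)
step 4: (274, 27)  from 1·(203,20) + (71,7)
step 5: (477, 47)  from 1·(274,27) + (203,20)
step 6: (4567, 450)  from 9·(477,47) + (274,27)
…
step 8: (9611, 947)  from 1·(5044,497) + (4567,450)
step 9: (24266, 2391)  from 2·(9611,947) + (5044,497)
step 10: (33877, 3338)  from 1·(24266,2391) + (9611,947)
step 11: (227528, 22419)  from 6·(33877,3338) + (24266,2391)
fundamental: x₁=227528, y₁=22419  (since 51768990784 − 103·502611561 = 1)
(x_2, y_2) = (227528·227528 + 103·22419·22419, 227528·22419 + 22419·227528) = (103537981567, 10201900464)
(x_3, y_3) = (227528·103537981567 + 103·22419·10201900464, 227528·10201900464 + 22419·103537981567) = (47115579739725224, 4642436017523565)
(x_4, y_4) = (227528·47115579739725224 + 103·22419·4642436017523565, 227528·4642436017523565 + 22419·47115579739725224) = (21440227253936863550977, 2112568364380001494176)

227528 22419
103537981567 10201900464
47115579739725224 4642436017523565
21440227253936863550977 2112568364380001494176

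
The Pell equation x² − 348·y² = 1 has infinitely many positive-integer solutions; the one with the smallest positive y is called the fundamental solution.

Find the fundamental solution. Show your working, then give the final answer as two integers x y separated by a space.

√348 = [18; 1,1,1,8,1,1,1,36, …], period ℓ=8 (even) → k=7
k=0  a_k=18  p_k/q_k = 18/1
…
k=5  a_k=1  p_k/q_k = 541/29
k=6  a_k=1  p_k/q_k = 1026/55
k=7  a_k=1  p_k/q_k = 1567/84
(x₁, y₁) = (1567, 84);  1567² − 348·84² = 1 ✓

1567 84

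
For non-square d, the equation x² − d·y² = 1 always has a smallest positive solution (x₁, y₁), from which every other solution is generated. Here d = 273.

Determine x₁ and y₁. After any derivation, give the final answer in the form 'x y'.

727 44

[16; 1,1,10,1,1,32] for √273; ℓ=6 ⇒ convergent index 5
step 0: (16, 1)  from 16·(1,0) + (0,1)
step 1: (17, 1)  from 1·(16,1) + (1,0)
…
step 4: (380, 23)  from 1·(347,21) + (33,2)
step 5: (727, 44)  from 1·(380,23) + (347,21)
(x₁, y₁) = (727, 44);  727² − 273·44² = 1 ✓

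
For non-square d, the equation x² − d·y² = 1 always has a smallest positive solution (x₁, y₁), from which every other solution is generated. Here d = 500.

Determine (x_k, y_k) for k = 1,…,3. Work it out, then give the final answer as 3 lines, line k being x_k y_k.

930249 41602
1730726404001 77400437796
3220013013190122249 144003359718540806

d=500: √d = [22; 2,1,3,2,1,…,1,2,44] (ℓ=14, even), read p_13/q_13
a_0=22:  p_0=22·1+0=22,  q_0=22·0+1=1
…
a_3=3:  p_3=3·67+45=246,  q_3=3·3+2=11
…
a_10=2:  p_10=2·30254+15809=76317,  q_10=2·1353+707=3413
…
a_12=1:  p_12=1·259205+76317=335522,  q_12=1·11592+3413=15005
a_13=2:  p_13=2·335522+259205=930249,  q_13=2·15005+11592=41602
→ (930249, 41602).  Check: 930249²=865363202001, 500·41602²=865363202000, difference 1.
k=2:  x_2 = 930249·930249+500·41602·41602 = 1730726404001,  y_2 = 930249·41602+41602·930249 = 77400437796
k=3:  x_3 = 930249·1730726404001+500·41602·77400437796 = 3220013013190122249,  y_3 = 930249·77400437796+41602·1730726404001 = 144003359718540806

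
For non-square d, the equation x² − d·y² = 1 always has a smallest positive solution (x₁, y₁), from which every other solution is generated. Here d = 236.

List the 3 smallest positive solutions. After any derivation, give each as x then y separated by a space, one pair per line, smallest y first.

561799 36570
631236232801 41089978860
709255768702176199 46168618067101710

d=236: √d = [15; 2,1,3,5,1,6,1,5,3,1,2,30] (ℓ=12, even), read p_11/q_11
a_0=15:  p_0=15·1+0=15,  q_0=15·0+1=1
a_1=2:  p_1=2·15+1=31,  q_1=2·1+0=2
a_2=1:  p_2=1·31+15=46,  q_2=1·2+1=3
a_3=3:  p_3=3·46+31=169,  q_3=3·3+2=11
a_4=5:  p_4=5·169+46=891,  q_4=5·11+3=58
…
a_6=6:  p_6=6·1060+891=7251,  q_6=6·69+58=472
a_7=1:  p_7=1·7251+1060=8311,  q_7=1·472+69=541
a_8=5:  p_8=5·8311+7251=48806,  q_8=5·541+472=3177
…
a_10=1:  p_10=1·154729+48806=203535,  q_10=1·10072+3177=13249
a_11=2:  p_11=2·203535+154729=561799,  q_11=2·13249+10072=36570
(x₁, y₁) = (561799, 36570);  561799² − 236·36570² = 1 ✓
n=2: (561799,36570)∘(561799,36570) = (561799·561799+236·36570·36570, 561799·36570+36570·561799) = (631236232801,41089978860)
n=3: (631236232801,41089978860)∘(561799,36570) = (561799·631236232801+236·36570·41089978860, 561799·41089978860+36570·631236232801) = (709255768702176199,46168618067101710)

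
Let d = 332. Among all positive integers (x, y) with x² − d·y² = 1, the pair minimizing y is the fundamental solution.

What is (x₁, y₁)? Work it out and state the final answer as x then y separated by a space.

13447 738

[18; 4,1,1,8,1,1,4,36] for √332; ℓ=8 ⇒ convergent index 7
step 0: (18, 1)  from 18·(1,0) + (0,1)
…
step 4: (1403, 77)  from 8·(164,9) + (91,5)
step 5: (1567, 86)  from 1·(1403,77) + (164,9)
step 6: (2970, 163)  from 1·(1567,86) + (1403,77)
step 7: (13447, 738)  from 4·(2970,163) + (1567,86)
→ (13447, 738).  Check: 13447²=180821809, 332·738²=180821808, difference 1.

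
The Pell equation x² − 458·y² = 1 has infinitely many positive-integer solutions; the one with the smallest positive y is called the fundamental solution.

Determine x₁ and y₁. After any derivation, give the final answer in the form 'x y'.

22899 1070

√458 → a₀=21, period (2,2,42); ℓ=3 odd so k=5
k=0  a_k=21  p_k/q_k = 21/1
…
k=2  a_k=2  p_k/q_k = 107/5
…
k=4  a_k=2  p_k/q_k = 9181/429
k=5  a_k=2  p_k/q_k = 22899/1070
fundamental: x₁=22899, y₁=1070  (since 524364201 − 458·1144900 = 1)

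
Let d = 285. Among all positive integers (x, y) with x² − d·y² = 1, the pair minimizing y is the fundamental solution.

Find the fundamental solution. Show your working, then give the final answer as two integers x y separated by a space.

2431 144

d=285: √d = [16; 1,7,2,7,1,32] (ℓ=6, even), read p_5/q_5
i=0: a=16 ⇒ p=16, q=1
…
i=2: a=7 ⇒ p=135, q=8
i=3: a=2 ⇒ p=287, q=17
i=4: a=7 ⇒ p=2144, q=127
i=5: a=1 ⇒ p=2431, q=144
→ (2431, 144).  Check: 2431²=5909761, 285·144²=5909760, difference 1.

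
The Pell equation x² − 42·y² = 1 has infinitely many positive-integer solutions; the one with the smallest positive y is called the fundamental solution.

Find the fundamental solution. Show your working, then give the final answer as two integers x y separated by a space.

13 2

√42 → a₀=6, period (2,12); ℓ=2 even so k=1
i=0: a=6 ⇒ p=6, q=1
i=1: a=2 ⇒ p=13, q=2
fundamental: x₁=13, y₁=2  (since 169 − 42·4 = 1)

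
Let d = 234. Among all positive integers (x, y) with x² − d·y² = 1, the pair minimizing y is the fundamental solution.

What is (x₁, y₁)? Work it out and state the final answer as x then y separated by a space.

5201 340

√234 = [15; 3,2,1,2,1,2,3,30, …], period ℓ=8 (even) → k=7
step 0: (15, 1)  from 15·(1,0) + (0,1)
step 1: (46, 3)  from 3·(15,1) + (1,0)
step 2: (107, 7)  from 2·(46,3) + (15,1)
step 3: (153, 10)  from 1·(107,7) + (46,3)
…
step 5: (566, 37)  from 1·(413,27) + (153,10)
step 6: (1545, 101)  from 2·(566,37) + (413,27)
step 7: (5201, 340)  from 3·(1545,101) + (566,37)
(x₁, y₁) = (5201, 340);  5201² − 234·340² = 1 ✓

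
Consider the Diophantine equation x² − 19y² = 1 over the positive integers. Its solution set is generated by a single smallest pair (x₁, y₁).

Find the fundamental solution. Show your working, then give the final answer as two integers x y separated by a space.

170 39

d=19: √d = [4; 2,1,3,1,2,8] (ℓ=6, even), read p_5/q_5
a_0=4:  p_0=4·1+0=4,  q_0=4·0+1=1
a_1=2:  p_1=2·4+1=9,  q_1=2·1+0=2
a_2=1:  p_2=1·9+4=13,  q_2=1·2+1=3
a_3=3:  p_3=3·13+9=48,  q_3=3·3+2=11
a_4=1:  p_4=1·48+13=61,  q_4=1·11+3=14
a_5=2:  p_5=2·61+48=170,  q_5=2·14+11=39
→ (170, 39).  Check: 170²=28900, 19·39²=28899, difference 1.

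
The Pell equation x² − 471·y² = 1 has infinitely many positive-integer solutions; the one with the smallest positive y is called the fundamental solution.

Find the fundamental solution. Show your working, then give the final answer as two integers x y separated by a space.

d=471: √d = [21; 1,2,2,1,3,…,2,1,42] (ℓ=14, even), read p_13/q_13
a_0=21:  p_0=21·1+0=21,  q_0=21·0+1=1
a_1=1:  p_1=1·21+1=22,  q_1=1·1+0=1
a_2=2:  p_2=2·22+21=65,  q_2=2·1+1=3
a_3=2:  p_3=2·65+22=152,  q_3=2·3+1=7
…
a_6=4:  p_6=4·803+217=3429,  q_6=4·37+10=158
…
a_12=2:  p_12=2·2331742+843469=5506953,  q_12=2·107441+38865=253747
a_13=1:  p_13=1·5506953+2331742=7838695,  q_13=1·253747+107441=361188
fundamental: x₁=7838695, y₁=361188  (since 61445139303025 − 471·130456771344 = 1)

7838695 361188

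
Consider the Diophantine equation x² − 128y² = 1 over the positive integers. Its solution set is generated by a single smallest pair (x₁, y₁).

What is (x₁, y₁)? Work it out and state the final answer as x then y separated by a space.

577 51

√128 → a₀=11, period (3,5,3,22); ℓ=4 even so k=3
step 0: (11, 1)  from 11·(1,0) + (0,1)
step 1: (34, 3)  from 3·(11,1) + (1,0)
step 2: (181, 16)  from 5·(34,3) + (11,1)
step 3: (577, 51)  from 3·(181,16) + (34,3)
fundamental: x₁=577, y₁=51  (since 332929 − 128·2601 = 1)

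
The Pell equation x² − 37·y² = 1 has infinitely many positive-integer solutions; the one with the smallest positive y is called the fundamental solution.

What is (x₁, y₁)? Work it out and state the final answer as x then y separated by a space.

73 12

√37 = [6; 12, …], period ℓ=1 (odd) → k=1
k=0  a_k=6  p_k/q_k = 6/1
k=1  a_k=12  p_k/q_k = 73/12
→ (73, 12).  Check: 73²=5329, 37·12²=5328, difference 1.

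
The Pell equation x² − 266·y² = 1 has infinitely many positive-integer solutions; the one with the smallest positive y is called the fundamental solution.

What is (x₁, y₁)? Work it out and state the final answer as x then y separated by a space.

685 42

√266 → a₀=16, period (3,4,3,32); ℓ=4 even so k=3
k=0  a_k=16  p_k/q_k = 16/1
…
k=2  a_k=4  p_k/q_k = 212/13
k=3  a_k=3  p_k/q_k = 685/42
→ (685, 42).  Check: 685²=469225, 266·42²=469224, difference 1.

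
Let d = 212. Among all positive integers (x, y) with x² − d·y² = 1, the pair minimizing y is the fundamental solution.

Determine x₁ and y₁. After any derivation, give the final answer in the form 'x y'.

66249 4550

√212 → a₀=14, period (1,1,3,1,1,…,1,1,28); ℓ=14 even so k=13
a_0=14:  p_0=14·1+0=14,  q_0=14·0+1=1
…
a_2=1:  p_2=1·15+14=29,  q_2=1·1+1=2
a_3=3:  p_3=3·29+15=102,  q_3=3·2+1=7
…
a_6=1:  p_6=1·233+131=364,  q_6=1·16+9=25
a_7=6:  p_7=6·364+233=2417,  q_7=6·25+16=166
…
a_12=1:  p_12=1·29135+7979=37114,  q_12=1·2001+548=2549
a_13=1:  p_13=1·37114+29135=66249,  q_13=1·2549+2001=4550
fundamental: x₁=66249, y₁=4550  (since 4388930001 − 212·20702500 = 1)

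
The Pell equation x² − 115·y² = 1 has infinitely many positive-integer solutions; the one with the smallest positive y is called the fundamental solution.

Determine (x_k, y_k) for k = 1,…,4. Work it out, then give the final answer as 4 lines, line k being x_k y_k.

1126 105
2535751 236460
5710510126 532507815
12860066268001 1199207362920

√115 → a₀=10, period (1,2,1,1,1,1,1,2,1,20); ℓ=10 even so k=9
i=0: a=10 ⇒ p=10, q=1
i=1: a=1 ⇒ p=11, q=1
…
i=3: a=1 ⇒ p=43, q=4
i=4: a=1 ⇒ p=75, q=7
…
i=8: a=2 ⇒ p=815, q=76
i=9: a=1 ⇒ p=1126, q=105
→ (1126, 105).  Check: 1126²=1267876, 115·105²=1267875, difference 1.
n=2: (1126,105)∘(1126,105) = (1126·1126+115·105·105, 1126·105+105·1126) = (2535751,236460)
n=3: (2535751,236460)∘(1126,105) = (1126·2535751+115·105·236460, 1126·236460+105·2535751) = (5710510126,532507815)
n=4: (5710510126,532507815)∘(1126,105) = (1126·5710510126+115·105·532507815, 1126·532507815+105·5710510126) = (12860066268001,1199207362920)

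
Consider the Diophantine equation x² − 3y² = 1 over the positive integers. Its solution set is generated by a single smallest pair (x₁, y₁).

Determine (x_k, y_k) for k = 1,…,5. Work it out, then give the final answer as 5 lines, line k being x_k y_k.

2 1
7 4
26 15
97 56
362 209

√3 → a₀=1, period (1,2); ℓ=2 even so k=1
a_0=1:  p_0=1·1+0=1,  q_0=1·0+1=1
a_1=1:  p_1=1·1+1=2,  q_1=1·1+0=1
fundamental: x₁=2, y₁=1  (since 4 − 3·1 = 1)
n=2: (2,1)∘(2,1) = (2·2+3·1·1, 2·1+1·2) = (7,4)
n=3: (7,4)∘(2,1) = (2·7+3·1·4, 2·4+1·7) = (26,15)
n=4: (26,15)∘(2,1) = (2·26+3·1·15, 2·15+1·26) = (97,56)
n=5: (97,56)∘(2,1) = (2·97+3·1·56, 2·56+1·97) = (362,209)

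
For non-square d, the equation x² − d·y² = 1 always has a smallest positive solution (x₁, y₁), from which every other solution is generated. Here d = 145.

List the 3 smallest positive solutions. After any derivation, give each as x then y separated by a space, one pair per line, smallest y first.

289 24
167041 13872
96549409 8017992

√145 = [12; 24, …], period ℓ=1 (odd) → k=1
step 0: (12, 1)  from 12·(1,0) + (0,1)
step 1: (289, 24)  from 24·(12,1) + (1,0)
→ (289, 24).  Check: 289²=83521, 145·24²=83520, difference 1.
k=2:  x_2 = 289·289+145·24·24 = 167041,  y_2 = 289·24+24·289 = 13872
k=3:  x_3 = 289·167041+145·24·13872 = 96549409,  y_3 = 289·13872+24·167041 = 8017992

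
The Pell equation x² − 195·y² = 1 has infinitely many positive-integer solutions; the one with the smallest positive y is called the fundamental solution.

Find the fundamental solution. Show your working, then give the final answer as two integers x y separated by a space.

d=195: √d = [13; 1,26] (ℓ=2, even), read p_1/q_1
step 0: (13, 1)  from 13·(1,0) + (0,1)
step 1: (14, 1)  from 1·(13,1) + (1,0)
→ (14, 1).  Check: 14²=196, 195·1²=195, difference 1.

14 1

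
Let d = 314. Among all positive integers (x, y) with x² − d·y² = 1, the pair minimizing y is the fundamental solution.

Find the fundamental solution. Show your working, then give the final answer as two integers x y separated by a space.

√314 = [17; 1,2,1,1,2,1,34, …], period ℓ=7 (odd) → k=13
k=0  a_k=17  p_k/q_k = 17/1
k=1  a_k=1  p_k/q_k = 18/1
…
k=3  a_k=1  p_k/q_k = 71/4
…
k=9  a_k=2  p_k/q_k = 47029/2654
…
k=11  a_k=1  p_k/q_k = 109882/6201
k=12  a_k=2  p_k/q_k = 282617/15949
k=13  a_k=1  p_k/q_k = 392499/22150
(x₁, y₁) = (392499, 22150);  392499² − 314·22150² = 1 ✓

392499 22150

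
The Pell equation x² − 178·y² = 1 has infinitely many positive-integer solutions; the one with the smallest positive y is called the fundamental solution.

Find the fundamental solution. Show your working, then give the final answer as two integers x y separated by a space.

[13; 2,1,12,1,2,26] for √178; ℓ=6 ⇒ convergent index 5
a_0=13:  p_0=13·1+0=13,  q_0=13·0+1=1
…
a_2=1:  p_2=1·27+13=40,  q_2=1·2+1=3
…
a_4=1:  p_4=1·507+40=547,  q_4=1·38+3=41
a_5=2:  p_5=2·547+507=1601,  q_5=2·41+38=120
fundamental: x₁=1601, y₁=120  (since 2563201 − 178·14400 = 1)

1601 120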